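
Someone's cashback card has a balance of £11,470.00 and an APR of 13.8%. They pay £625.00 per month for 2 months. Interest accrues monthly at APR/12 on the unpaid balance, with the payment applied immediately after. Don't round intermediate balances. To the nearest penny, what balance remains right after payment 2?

£10,478.14

Monthly rate r = 13.8%/12 = 1.15% = 0.0115.
Each month: B ← B·(1+r) − £625.00.
Month 1: interest £131.91; balance after payment £10,976.91.
Month 2: interest £126.23; balance after payment £10,478.14.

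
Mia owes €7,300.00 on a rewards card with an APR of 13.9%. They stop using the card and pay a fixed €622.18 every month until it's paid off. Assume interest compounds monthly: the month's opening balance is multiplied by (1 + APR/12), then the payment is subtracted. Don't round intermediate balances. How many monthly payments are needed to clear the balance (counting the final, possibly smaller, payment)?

Monthly rate r = 13.9%/12 = 1.15833% = 0.0115833.
Recurrence: B ← B·(1+r) − €622.18.
Month 1: interest €84.56; balance after payment €6,762.38.
Month 2: interest €78.33; balance after payment €6,218.53.
Closed form: n = −ln(1 − rB₀/P)/ln(1+r) = −ln(0.86409)/ln(1.01158) ≈ 12.684, so the balance reaches zero during payment 13.

13 months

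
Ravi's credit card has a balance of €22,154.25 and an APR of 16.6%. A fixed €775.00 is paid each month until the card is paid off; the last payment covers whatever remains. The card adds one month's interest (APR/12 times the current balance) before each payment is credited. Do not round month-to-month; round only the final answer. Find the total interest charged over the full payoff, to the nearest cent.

€6,236.06

Monthly rate r = 16.6%/12 = 1.38333% = 0.0138333.
Payoff takes n = ⌈−ln(1 − rB₀/P)/ln(1+r)⌉ = ⌈36.631⌉ = 37 payments; the last is €490.31.
Total paid = 36·€775.00 + €490.31 = €28,390.31.
Total interest = total paid − principal = €28,390.31 − €22,154.25 = €6,236.06.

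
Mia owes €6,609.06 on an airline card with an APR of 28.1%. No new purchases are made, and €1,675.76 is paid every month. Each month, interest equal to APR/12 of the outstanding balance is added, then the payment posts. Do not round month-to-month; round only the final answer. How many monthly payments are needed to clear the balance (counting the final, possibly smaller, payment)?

5 payments

Monthly rate r = 28.1%/12 = 2.34167% = 0.0234167.
Recurrence: B ← B·(1+r) − €1,675.76.
Month 1: interest €154.76; balance after payment €5,088.06.
Month 2: interest €119.15; balance after payment €3,531.45.
Month 3: interest €82.69; balance after payment €1,938.38.
Month 4: interest €45.39; balance after payment €308.01.
Month 5: interest €7.21; balance after payment €0.00.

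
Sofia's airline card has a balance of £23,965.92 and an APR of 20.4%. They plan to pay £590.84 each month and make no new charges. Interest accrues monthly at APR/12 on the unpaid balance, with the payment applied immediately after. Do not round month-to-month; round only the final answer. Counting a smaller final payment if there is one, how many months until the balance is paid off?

70 months

Monthly rate r = 20.4%/12 = 1.7% = 0.017.
Recurrence: B ← B·(1+r) − £590.84.
Month 1: interest £407.42; balance after payment £23,782.50.
Month 2: interest £404.30; balance after payment £23,595.96.
Closed form: n = −ln(1 − rB₀/P)/ln(1+r) = −ln(0.31044)/ln(1.017) ≈ 69.393, so the balance reaches zero during payment 70.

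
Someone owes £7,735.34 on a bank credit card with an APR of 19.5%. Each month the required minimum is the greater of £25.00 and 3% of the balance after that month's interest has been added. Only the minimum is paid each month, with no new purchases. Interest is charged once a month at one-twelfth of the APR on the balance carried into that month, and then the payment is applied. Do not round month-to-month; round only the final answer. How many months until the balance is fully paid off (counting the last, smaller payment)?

204 months

Monthly rate r = 19.5%/12 = 1.625% = 0.01625.
While 3% of the post-interest balance exceeds £25.00, each month B ← (B·(1+r))·(1 − 0.03), i.e. B shrinks by the factor (1+r)·0.97 = 0.98576.
This holds for months 1–157. Entering month 158 the balance is £814.20; 3% of the post-interest balance is now below £25.00, so the flat £25.00 minimum applies from here.
From month 158 a fixed £25.00 at rate r clears £814.20 in 47 more payments. Total: 157 + 47 = 204 months.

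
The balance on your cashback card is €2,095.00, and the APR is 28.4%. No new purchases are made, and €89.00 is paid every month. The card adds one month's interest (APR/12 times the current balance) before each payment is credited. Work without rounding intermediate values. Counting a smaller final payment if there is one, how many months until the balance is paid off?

35 months

Monthly rate r = 28.4%/12 = 2.36667% = 0.0236667.
Recurrence: B ← B·(1+r) − €89.00.
Month 1: interest €49.58; balance after payment €2,055.58.
Month 2: interest €48.65; balance after payment €2,015.23.
Closed form: n = −ln(1 − rB₀/P)/ln(1+r) = −ln(0.4429)/ln(1.02367) ≈ 34.817, so the balance reaches zero during payment 35.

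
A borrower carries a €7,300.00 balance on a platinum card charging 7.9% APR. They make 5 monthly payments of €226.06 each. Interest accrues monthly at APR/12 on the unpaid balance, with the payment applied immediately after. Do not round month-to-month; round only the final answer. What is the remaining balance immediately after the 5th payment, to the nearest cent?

€6,398.20

Monthly rate r = 7.9%/12 = 0.658333% = 0.00658333.
Each month: B ← B·(1+r) − €226.06.
Month 1: interest €48.06; balance after payment €7,122.00.
Month 2: interest €46.89; balance after payment €6,942.82.
Month 3: interest €45.71; balance after payment €6,762.47.
Month 4: interest €44.52; balance after payment €6,580.93.
Month 5: interest €43.32; balance after payment €6,398.20.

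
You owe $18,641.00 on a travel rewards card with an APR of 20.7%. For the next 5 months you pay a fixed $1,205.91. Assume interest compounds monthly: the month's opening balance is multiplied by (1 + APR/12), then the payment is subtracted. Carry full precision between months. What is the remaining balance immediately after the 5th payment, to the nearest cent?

$14,064.03

Monthly rate r = 20.7%/12 = 1.725% = 0.01725.
Each month: B ← B·(1+r) − $1,205.91.
Month 1: interest $321.56; balance after payment $17,756.65.
Month 2: interest $306.30; balance after payment $16,857.04.
Month 3: interest $290.78; balance after payment $15,941.91.
Month 4: interest $275.00; balance after payment $15,011.00.
Month 5: interest $258.94; balance after payment $14,064.03.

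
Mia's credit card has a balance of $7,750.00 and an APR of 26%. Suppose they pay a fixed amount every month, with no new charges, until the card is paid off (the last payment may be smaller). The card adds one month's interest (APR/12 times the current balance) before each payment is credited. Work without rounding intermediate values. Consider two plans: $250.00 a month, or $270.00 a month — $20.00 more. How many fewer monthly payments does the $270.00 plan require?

6 fewer payments

Monthly rate r = 26%/12 = 2.16667% = 0.0216667.
At $250.00/mo: n = ⌈−ln(1 − rB₀/P)/ln(1+r)⌉ = 52 payments (last $239.51); total interest = total paid − $7,750.00 = $5,239.51.
At $270.00/mo: 46 payments (last $102.01); total interest $4,502.01.
Payments saved = 52 − 46 = 6.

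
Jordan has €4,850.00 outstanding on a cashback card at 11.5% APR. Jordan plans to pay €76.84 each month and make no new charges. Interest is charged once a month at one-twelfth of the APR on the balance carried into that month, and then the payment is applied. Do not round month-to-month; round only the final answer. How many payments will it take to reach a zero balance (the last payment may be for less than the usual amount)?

Monthly rate r = 11.5%/12 = 0.958333% = 0.00958333.
Recurrence: B ← B·(1+r) − €76.84.
Month 1: interest €46.48; balance after payment €4,819.64.
Month 2: interest €46.19; balance after payment €4,788.99.
Closed form: n = −ln(1 − rB₀/P)/ln(1+r) = −ln(0.39512)/ln(1.00958) ≈ 97.358, so the balance reaches zero during payment 98.

98 payments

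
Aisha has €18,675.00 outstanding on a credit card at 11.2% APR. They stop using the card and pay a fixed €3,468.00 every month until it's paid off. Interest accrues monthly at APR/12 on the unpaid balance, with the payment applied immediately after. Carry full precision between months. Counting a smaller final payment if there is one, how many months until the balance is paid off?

Monthly rate r = 11.2%/12 = 0.933333% = 0.00933333.
Recurrence: B ← B·(1+r) − €3,468.00.
Month 1: interest €174.30; balance after payment €15,381.30.
Month 2: interest €143.56; balance after payment €12,056.86.
Month 3: interest €112.53; balance after payment €8,701.39.
Month 4: interest €81.21; balance after payment €5,314.60.
Month 5: interest €49.60; balance after payment €1,896.21.
Month 6: interest €17.70; balance after payment €0.00.

6 months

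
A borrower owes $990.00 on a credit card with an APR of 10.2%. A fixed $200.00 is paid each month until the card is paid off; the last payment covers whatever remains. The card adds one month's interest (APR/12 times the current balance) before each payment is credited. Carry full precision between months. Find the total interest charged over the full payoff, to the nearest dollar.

$26

Monthly rate r = 10.2%/12 = 0.85% = 0.0085.
Payoff takes n = ⌈−ln(1 − rB₀/P)/ln(1+r)⌉ = ⌈5.079⌉ = 6 payments; the last is $15.78.
Total paid = 5·$200.00 + $15.78 = $1,015.78.
Total interest = total paid − principal = $1,015.78 − $990.00 = $25.78.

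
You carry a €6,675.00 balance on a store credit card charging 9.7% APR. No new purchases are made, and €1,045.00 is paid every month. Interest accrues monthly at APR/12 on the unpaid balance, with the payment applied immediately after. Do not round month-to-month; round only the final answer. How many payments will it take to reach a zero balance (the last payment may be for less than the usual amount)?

7 payments

Monthly rate r = 9.7%/12 = 0.808333% = 0.00808333.
Recurrence: B ← B·(1+r) − €1,045.00.
Month 1: interest €53.96; balance after payment €5,683.96.
Month 2: interest €45.95; balance after payment €4,684.90.
Closed form: n = −ln(1 − rB₀/P)/ln(1+r) = −ln(0.94837)/ln(1.00808) ≈ 6.585, so the balance reaches zero during payment 7.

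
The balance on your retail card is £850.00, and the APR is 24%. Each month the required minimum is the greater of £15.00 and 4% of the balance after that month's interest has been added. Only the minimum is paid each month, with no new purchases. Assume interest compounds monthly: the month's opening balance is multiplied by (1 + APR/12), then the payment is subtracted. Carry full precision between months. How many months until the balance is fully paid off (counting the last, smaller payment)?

Monthly rate r = 24%/12 = 2% = 0.02.
While 4% of the post-interest balance exceeds £15.00, each month B ← (B·(1+r))·(1 − 0.04), i.e. B shrinks by the factor (1+r)·0.96 = 0.9792.
This holds for months 1–40. Entering month 41 the balance is £366.67; 4% of the post-interest balance is now below £15.00, so the flat £15.00 minimum applies from here.
From month 41 a fixed £15.00 at rate r clears £366.67 in 34 more payments. Total: 40 + 34 = 74 months.

74 months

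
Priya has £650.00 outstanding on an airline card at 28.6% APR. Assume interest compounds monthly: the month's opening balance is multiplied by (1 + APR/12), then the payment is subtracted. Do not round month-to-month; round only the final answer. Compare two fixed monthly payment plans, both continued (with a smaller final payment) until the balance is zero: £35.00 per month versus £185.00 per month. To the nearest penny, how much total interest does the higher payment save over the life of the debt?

£181.28

Monthly rate r = 28.6%/12 = 2.38333% = 0.0238333.
At £35.00/mo: n = ⌈−ln(1 − rB₀/P)/ln(1+r)⌉ = 25 payments (last £28.62); total interest = total paid − £650.00 = £218.62.
At £185.00/mo: 4 payments (last £132.34); total interest £37.34.
Interest saved = £218.62 − £37.34 = £181.28.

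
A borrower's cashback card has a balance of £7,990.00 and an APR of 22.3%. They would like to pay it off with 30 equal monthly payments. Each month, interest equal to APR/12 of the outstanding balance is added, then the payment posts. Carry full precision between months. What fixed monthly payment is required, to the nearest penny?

Monthly rate r = 22.3%/12 = 1.85833% = 0.0185833.
Level-payment amortization: P = B₀·r / (1 − (1+r)^(−n)) = 7990.00·0.0185833 / (1 − 1.01858^(−30)).
Denominator 1 − (1+r)^(−30) = 0.424423534.
P = 148.481 / 0.424423534 ≈ 349.84.

£349.84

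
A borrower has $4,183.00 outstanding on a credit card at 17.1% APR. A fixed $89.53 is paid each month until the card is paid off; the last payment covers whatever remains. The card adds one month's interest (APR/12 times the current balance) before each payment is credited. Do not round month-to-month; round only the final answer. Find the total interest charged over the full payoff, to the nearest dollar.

$2,752

Monthly rate r = 17.1%/12 = 1.425% = 0.01425.
Payoff takes n = ⌈−ln(1 − rB₀/P)/ln(1+r)⌉ = ⌈77.457⌉ = 78 payments; the last is $41.07.
Total paid = 77·$89.53 + $41.07 = $6,934.88.
Total interest = total paid − principal = $6,934.88 − $4,183.00 = $2,751.88.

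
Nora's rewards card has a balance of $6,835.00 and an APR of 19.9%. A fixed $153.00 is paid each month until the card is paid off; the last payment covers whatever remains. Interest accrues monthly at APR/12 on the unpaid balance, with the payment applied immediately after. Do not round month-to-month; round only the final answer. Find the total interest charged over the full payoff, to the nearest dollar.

Monthly rate r = 19.9%/12 = 1.65833% = 0.0165833.
Payoff takes n = ⌈−ln(1 − rB₀/P)/ln(1+r)⌉ = ⌈82.097⌉ = 83 payments; the last is $14.92.
Total paid = 82·$153.00 + $14.92 = $12,560.92.
Total interest = total paid − principal = $12,560.92 − $6,835.00 = $5,725.92.

$5,726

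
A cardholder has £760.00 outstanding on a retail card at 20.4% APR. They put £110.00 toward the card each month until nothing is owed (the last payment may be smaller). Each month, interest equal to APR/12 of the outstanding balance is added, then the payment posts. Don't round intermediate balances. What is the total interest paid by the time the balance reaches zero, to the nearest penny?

£55.54

Monthly rate r = 20.4%/12 = 1.7% = 0.017.
Payoff takes n = ⌈−ln(1 − rB₀/P)/ln(1+r)⌉ = ⌈7.412⌉ = 8 payments; the last is £45.54.
Total paid = 7·£110.00 + £45.54 = £815.54.
Total interest = total paid − principal = £815.54 − £760.00 = £55.54.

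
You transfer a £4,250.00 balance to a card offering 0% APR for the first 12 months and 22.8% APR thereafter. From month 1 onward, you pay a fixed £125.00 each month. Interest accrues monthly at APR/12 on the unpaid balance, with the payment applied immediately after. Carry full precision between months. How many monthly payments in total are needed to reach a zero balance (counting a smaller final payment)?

41 payments

Promo months 1–12 at r₀ = 0%/12 = 0; months 13+ at r₁ = 22.8%/12 = 0.019.
After month 12 (no interest yet): B = £4,250.00 − 12·£125.00 = £2,750.00.
Then at r₁ with £125.00/mo: n₂ = −ln(1 − r₁·B/P)/ln(1+r₁) ≈ 28.76 → 29 more payments.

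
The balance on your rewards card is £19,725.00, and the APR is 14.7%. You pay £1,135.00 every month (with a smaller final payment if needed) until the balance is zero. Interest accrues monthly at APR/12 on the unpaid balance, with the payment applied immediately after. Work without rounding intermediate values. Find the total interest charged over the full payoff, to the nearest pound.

£2,592

Monthly rate r = 14.7%/12 = 1.225% = 0.01225.
Payoff takes n = ⌈−ln(1 − rB₀/P)/ln(1+r)⌉ = ⌈19.661⌉ = 20 payments; the last is £752.20.
Total paid = 19·£1,135.00 + £752.20 = £22,317.20.
Total interest = total paid − principal = £22,317.20 − £19,725.00 = £2,592.20.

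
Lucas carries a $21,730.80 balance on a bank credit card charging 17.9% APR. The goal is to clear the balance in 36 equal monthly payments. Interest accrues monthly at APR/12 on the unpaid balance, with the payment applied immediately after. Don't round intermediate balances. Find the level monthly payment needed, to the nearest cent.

$784.53

Monthly rate r = 17.9%/12 = 1.49167% = 0.0149167.
Level-payment amortization: P = B₀·r / (1 − (1+r)^(−n)) = 21730.80·0.0149167 / (1 − 1.01492^(−36)).
Denominator 1 − (1+r)^(−36) = 0.413178306.
P = 324.151 / 0.413178306 ≈ 784.53.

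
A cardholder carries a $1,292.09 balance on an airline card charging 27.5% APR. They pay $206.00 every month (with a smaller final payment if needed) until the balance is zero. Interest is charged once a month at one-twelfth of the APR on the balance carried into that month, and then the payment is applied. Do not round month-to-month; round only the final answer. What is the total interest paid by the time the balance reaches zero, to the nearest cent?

$119.07

Monthly rate r = 27.5%/12 = 2.29167% = 0.0229167.
Payoff takes n = ⌈−ln(1 − rB₀/P)/ln(1+r)⌉ = ⌈6.849⌉ = 7 payments; the last is $175.16.
Total paid = 6·$206.00 + $175.16 = $1,411.16.
Total interest = total paid − principal = $1,411.16 − $1,292.09 = $119.07.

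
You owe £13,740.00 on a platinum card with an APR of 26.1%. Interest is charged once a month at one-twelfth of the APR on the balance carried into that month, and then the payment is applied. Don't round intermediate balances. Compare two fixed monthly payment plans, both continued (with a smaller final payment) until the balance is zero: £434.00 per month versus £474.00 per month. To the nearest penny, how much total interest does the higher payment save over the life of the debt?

£1,599.94

Monthly rate r = 26.1%/12 = 2.175% = 0.02175.
At £434.00/mo: n = ⌈−ln(1 − rB₀/P)/ln(1+r)⌉ = 55 payments (last £95.86); total interest = total paid − £13,740.00 = £9,791.86.
At £474.00/mo: 47 payments (last £127.92); total interest £8,191.92.
Interest saved = £9,791.86 − £8,191.92 = £1,599.94.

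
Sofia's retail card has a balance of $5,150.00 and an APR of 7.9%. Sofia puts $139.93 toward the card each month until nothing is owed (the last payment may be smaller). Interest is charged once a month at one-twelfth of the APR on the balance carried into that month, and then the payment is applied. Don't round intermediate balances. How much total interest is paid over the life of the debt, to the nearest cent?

Monthly rate r = 7.9%/12 = 0.658333% = 0.00658333.
Payoff takes n = ⌈−ln(1 − rB₀/P)/ln(1+r)⌉ = ⌈42.284⌉ = 43 payments; the last is $39.88.
Total paid = 42·$139.93 + $39.88 = $5,916.94.
Total interest = total paid − principal = $5,916.94 − $5,150.00 = $766.94.

$766.94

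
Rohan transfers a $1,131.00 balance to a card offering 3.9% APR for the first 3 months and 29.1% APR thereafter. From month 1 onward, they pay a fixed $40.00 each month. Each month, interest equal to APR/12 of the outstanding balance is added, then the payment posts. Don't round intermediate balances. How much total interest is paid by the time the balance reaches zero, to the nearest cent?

$601.71

Promo months 1–3 at r₀ = 3.9%/12 = 0.00325; months 4+ at r₁ = 29.1%/12 = 0.02425.
After month 3: iterate B ← B·(1+r₀) − $40.00 for 3 months → $1,021.67.
Then at r₁ with $40.00/mo: n₂ = −ln(1 − r₁·B/P)/ln(1+r₁) ≈ 40.32 → 41 more payments.
Total paid = 43·$40.00 + $12.71 = $1,732.71; interest = $1,732.71 − $1,131.00 = $601.71.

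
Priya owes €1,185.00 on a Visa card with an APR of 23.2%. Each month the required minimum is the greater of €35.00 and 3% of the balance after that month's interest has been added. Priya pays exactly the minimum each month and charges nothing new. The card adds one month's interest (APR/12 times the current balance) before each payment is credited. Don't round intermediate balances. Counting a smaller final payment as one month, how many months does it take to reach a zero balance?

Monthly rate r = 23.2%/12 = 1.93333% = 0.0193333.
While 3% of the post-interest balance exceeds €35.00, each month B ← (B·(1+r))·(1 − 0.03), i.e. B shrinks by the factor (1+r)·0.97 = 0.98875.
This holds for months 1–4. Entering month 5 the balance is €1,132.58; 3% of the post-interest balance is now below €35.00, so the flat €35.00 minimum applies from here.
From month 5 a fixed €35.00 at rate r clears €1,132.58 in 52 more payments. Total: 4 + 52 = 56 months.

56 months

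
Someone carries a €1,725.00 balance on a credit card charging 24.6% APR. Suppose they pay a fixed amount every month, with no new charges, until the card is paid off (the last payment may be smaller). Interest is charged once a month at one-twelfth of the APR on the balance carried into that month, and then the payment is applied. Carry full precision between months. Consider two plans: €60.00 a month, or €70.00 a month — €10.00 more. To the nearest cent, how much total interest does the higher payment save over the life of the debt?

Monthly rate r = 24.6%/12 = 2.05% = 0.0205.
At €60.00/mo: n = ⌈−ln(1 − rB₀/P)/ln(1+r)⌉ = 44 payments (last €51.78); total interest = total paid − €1,725.00 = €906.78.
At €70.00/mo: 35 payments (last €47.09); total interest €702.09.
Interest saved = €906.78 − €702.09 = €204.69.

€204.69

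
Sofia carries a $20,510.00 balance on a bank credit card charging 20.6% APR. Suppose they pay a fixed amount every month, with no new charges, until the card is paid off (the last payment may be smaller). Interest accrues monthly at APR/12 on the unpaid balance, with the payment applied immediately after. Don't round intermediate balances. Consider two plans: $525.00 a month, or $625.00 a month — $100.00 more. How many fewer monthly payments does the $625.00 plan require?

Monthly rate r = 20.6%/12 = 1.71667% = 0.0171667.
At $525.00/mo: n = ⌈−ln(1 − rB₀/P)/ln(1+r)⌉ = 66 payments (last $132.03); total interest = total paid − $20,510.00 = $13,747.03.
At $625.00/mo: 49 payments (last $426.96); total interest $9,916.96.
Payments saved = 66 − 49 = 17.

17 fewer payments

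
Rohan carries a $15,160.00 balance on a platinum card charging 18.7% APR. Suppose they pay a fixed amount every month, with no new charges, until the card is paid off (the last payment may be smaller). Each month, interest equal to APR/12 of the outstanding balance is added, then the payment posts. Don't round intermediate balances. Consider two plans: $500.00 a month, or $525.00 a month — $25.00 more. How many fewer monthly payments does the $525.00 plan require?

Monthly rate r = 18.7%/12 = 1.55833% = 0.0155833.
At $500.00/mo: n = ⌈−ln(1 − rB₀/P)/ln(1+r)⌉ = 42 payments (last $181.70); total interest = total paid − $15,160.00 = $5,521.70.
At $525.00/mo: 39 payments (last $347.69); total interest $5,137.69.
Payments saved = 42 − 39 = 3.

3 fewer payments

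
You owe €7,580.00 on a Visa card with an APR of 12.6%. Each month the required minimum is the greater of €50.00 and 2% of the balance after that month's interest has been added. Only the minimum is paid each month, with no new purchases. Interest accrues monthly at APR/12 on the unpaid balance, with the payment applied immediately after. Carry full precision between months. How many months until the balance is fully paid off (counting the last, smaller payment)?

Monthly rate r = 12.6%/12 = 1.05% = 0.0105.
While 2% of the post-interest balance exceeds €50.00, each month B ← (B·(1+r))·(1 − 0.02), i.e. B shrinks by the factor (1+r)·0.98 = 0.99029.
This holds for months 1–115. Entering month 116 the balance is €2,468.00; 2% of the post-interest balance is now below €50.00, so the flat €50.00 minimum applies from here.
From month 116 a fixed €50.00 at rate r clears €2,468.00 in 70 more payments. Total: 115 + 70 = 185 months.

185 months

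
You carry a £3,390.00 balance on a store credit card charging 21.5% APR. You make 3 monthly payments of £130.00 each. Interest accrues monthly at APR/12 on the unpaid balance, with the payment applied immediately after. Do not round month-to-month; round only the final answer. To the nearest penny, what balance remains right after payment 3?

Monthly rate r = 21.5%/12 = 1.79167% = 0.0179167.
Each month: B ← B·(1+r) − £130.00.
Month 1: interest £60.74; balance after payment £3,320.74.
Month 2: interest £59.50; balance after payment £3,250.23.
Month 3: interest £58.23; balance after payment £3,178.47.

£3,178.47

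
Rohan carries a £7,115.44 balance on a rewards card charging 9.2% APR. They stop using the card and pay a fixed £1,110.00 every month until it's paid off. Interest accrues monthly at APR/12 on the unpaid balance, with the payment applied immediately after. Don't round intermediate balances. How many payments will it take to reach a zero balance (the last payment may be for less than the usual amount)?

7 payments

Monthly rate r = 9.2%/12 = 0.766667% = 0.00766667.
Recurrence: B ← B·(1+r) − £1,110.00.
Month 1: interest £54.55; balance after payment £6,059.99.
Month 2: interest £46.46; balance after payment £4,996.45.
Closed form: n = −ln(1 − rB₀/P)/ln(1+r) = −ln(0.95085)/ln(1.00767) ≈ 6.598, so the balance reaches zero during payment 7.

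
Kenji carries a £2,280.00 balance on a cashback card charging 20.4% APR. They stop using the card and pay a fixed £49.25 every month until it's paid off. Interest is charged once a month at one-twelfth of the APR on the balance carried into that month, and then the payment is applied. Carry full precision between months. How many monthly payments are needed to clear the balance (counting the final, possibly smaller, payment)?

Monthly rate r = 20.4%/12 = 1.7% = 0.017.
Recurrence: B ← B·(1+r) − £49.25.
Month 1: interest £38.76; balance after payment £2,269.51.
Month 2: interest £38.58; balance after payment £2,258.84.
Closed form: n = −ln(1 − rB₀/P)/ln(1+r) = −ln(0.21299)/ln(1.017) ≈ 91.741, so the balance reaches zero during payment 92.

92 payments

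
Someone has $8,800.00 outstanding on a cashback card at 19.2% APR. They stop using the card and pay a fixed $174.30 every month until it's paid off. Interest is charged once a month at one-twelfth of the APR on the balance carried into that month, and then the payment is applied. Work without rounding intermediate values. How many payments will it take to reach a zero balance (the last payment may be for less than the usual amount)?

104 months

Monthly rate r = 19.2%/12 = 1.6% = 0.016.
Recurrence: B ← B·(1+r) − $174.30.
Month 1: interest $140.80; balance after payment $8,766.50.
Month 2: interest $140.26; balance after payment $8,732.46.
Closed form: n = −ln(1 − rB₀/P)/ln(1+r) = −ln(0.1922)/ln(1.016) ≈ 103.899, so the balance reaches zero during payment 104.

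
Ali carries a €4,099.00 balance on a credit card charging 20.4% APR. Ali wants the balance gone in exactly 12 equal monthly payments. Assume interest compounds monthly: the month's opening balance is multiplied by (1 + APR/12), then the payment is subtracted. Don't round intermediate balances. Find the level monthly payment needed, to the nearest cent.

Monthly rate r = 20.4%/12 = 1.7% = 0.017.
Level-payment amortization: P = B₀·r / (1 − (1+r)^(−n)) = 4099.00·0.017 / (1 − 1.017^(−12)).
Denominator 1 − (1+r)^(−12) = 0.183138242.
P = 69.683 / 0.183138242 ≈ 380.49.

€380.49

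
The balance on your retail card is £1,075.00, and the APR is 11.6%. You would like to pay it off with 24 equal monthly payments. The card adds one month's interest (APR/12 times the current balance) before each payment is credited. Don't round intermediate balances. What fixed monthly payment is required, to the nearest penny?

£50.40

Monthly rate r = 11.6%/12 = 0.966667% = 0.00966667.
Level-payment amortization: P = B₀·r / (1 − (1+r)^(−n)) = 1075.00·0.00966667 / (1 − 1.00967^(−24)).
Denominator 1 − (1+r)^(−24) = 0.206169916.
P = 10.3917 / 0.206169916 ≈ 50.40.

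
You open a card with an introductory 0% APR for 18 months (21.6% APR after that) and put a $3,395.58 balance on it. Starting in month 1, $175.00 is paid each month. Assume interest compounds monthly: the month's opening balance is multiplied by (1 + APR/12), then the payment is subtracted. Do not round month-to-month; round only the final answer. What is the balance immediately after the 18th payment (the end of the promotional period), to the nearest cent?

Promo months 1–18 at r₀ = 0%/12 = 0; months 19+ at r₁ = 21.6%/12 = 0.018.
After month 18 (no interest yet): B = $3,395.58 − 18·$175.00 = $245.58.

$245.58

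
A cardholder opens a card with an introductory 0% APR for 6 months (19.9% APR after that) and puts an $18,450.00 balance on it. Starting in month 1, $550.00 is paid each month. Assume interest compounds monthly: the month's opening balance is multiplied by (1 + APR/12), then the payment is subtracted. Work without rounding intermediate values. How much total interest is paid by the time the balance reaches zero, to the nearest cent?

$5,257.88

Promo months 1–6 at r₀ = 0%/12 = 0; months 7+ at r₁ = 19.9%/12 = 0.0165833.
After month 6 (no interest yet): B = $18,450.00 − 6·$550.00 = $15,150.00.
Then at r₁ with $550.00/mo: n₂ = −ln(1 − r₁·B/P)/ln(1+r₁) ≈ 37.10 → 38 more payments.
Total paid = 43·$550.00 + $57.88 = $23,707.88; interest = $23,707.88 − $18,450.00 = $5,257.88.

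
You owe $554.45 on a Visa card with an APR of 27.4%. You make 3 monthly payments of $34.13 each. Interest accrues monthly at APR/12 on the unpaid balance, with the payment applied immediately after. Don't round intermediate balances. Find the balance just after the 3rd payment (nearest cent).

$488.56

Monthly rate r = 27.4%/12 = 2.28333% = 0.0228333.
Each month: B ← B·(1+r) − $34.13.
Month 1: interest $12.66; balance after payment $532.98.
Month 2: interest $12.17; balance after payment $511.02.
Month 3: interest $11.67; balance after payment $488.56.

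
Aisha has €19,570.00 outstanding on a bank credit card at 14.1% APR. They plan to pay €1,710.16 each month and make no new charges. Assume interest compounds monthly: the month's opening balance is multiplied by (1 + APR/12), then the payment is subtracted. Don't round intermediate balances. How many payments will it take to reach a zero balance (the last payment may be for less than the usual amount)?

13 months

Monthly rate r = 14.1%/12 = 1.175% = 0.01175.
Recurrence: B ← B·(1+r) − €1,710.16.
Month 1: interest €229.95; balance after payment €18,089.79.
Month 2: interest €212.56; balance after payment €16,592.18.
Closed form: n = −ln(1 − rB₀/P)/ln(1+r) = −ln(0.86554)/ln(1.01175) ≈ 12.362, so the balance reaches zero during payment 13.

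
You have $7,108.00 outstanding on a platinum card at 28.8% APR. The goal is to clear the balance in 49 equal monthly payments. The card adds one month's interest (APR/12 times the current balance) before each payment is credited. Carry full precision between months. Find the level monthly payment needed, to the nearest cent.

Monthly rate r = 28.8%/12 = 2.4% = 0.024.
Level-payment amortization: P = B₀·r / (1 − (1+r)^(−n)) = 7108.00·0.024 / (1 − 1.024^(−49)).
Denominator 1 − (1+r)^(−49) = 0.687174516.
P = 170.592 / 0.687174516 ≈ 248.25.

$248.25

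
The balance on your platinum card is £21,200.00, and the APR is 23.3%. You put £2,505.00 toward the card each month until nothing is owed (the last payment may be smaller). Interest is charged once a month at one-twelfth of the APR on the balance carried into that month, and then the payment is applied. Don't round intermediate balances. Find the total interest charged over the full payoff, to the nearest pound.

Monthly rate r = 23.3%/12 = 1.94167% = 0.0194167.
Payoff takes n = ⌈−ln(1 − rB₀/P)/ln(1+r)⌉ = ⌈9.335⌉ = 10 payments; the last is £844.25.
Total paid = 9·£2,505.00 + £844.25 = £23,389.25.
Total interest = total paid − principal = £23,389.25 − £21,200.00 = £2,189.25.

£2,189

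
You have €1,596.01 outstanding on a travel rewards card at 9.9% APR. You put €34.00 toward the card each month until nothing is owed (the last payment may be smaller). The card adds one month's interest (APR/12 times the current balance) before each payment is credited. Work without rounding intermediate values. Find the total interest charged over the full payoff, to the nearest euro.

Monthly rate r = 9.9%/12 = 0.825% = 0.00825.
Payoff takes n = ⌈−ln(1 − rB₀/P)/ln(1+r)⌉ = ⌈59.617⌉ = 60 payments; the last is €21.03.
Total paid = 59·€34.00 + €21.03 = €2,027.03.
Total interest = total paid − principal = €2,027.03 − €1,596.01 = €431.02.

€431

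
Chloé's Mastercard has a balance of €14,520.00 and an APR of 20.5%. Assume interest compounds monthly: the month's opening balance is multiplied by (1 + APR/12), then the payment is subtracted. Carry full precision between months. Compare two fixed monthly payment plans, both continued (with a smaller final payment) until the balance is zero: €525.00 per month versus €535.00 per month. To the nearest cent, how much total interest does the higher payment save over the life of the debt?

€146.84

Monthly rate r = 20.5%/12 = 1.70833% = 0.0170833.
At €525.00/mo: n = ⌈−ln(1 − rB₀/P)/ln(1+r)⌉ = 38 payments (last €398.04); total interest = total paid − €14,520.00 = €5,303.04.
At €535.00/mo: 37 payments (last €416.20); total interest €5,156.20.
Interest saved = €5,303.04 − €5,156.20 = €146.84.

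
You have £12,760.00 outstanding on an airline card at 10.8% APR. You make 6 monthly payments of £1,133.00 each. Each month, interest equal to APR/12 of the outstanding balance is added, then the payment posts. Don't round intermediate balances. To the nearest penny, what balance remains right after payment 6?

Monthly rate r = 10.8%/12 = 0.9% = 0.009.
Each month: B ← B·(1+r) − £1,133.00.
Month 1: interest £114.84; balance after payment £11,741.84.
Month 2: interest £105.68; balance after payment £10,714.52.
Month 3: interest £96.43; balance after payment £9,677.95.
Month 4: interest £87.10; balance after payment £8,632.05.
Month 5: interest £77.69; balance after payment £7,576.74.
Month 6: interest £68.19; balance after payment £6,511.93.

£6,511.93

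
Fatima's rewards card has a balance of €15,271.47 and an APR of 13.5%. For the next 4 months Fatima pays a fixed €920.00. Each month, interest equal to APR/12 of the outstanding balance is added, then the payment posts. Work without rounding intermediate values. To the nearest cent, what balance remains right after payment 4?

€12,227.80

Monthly rate r = 13.5%/12 = 1.125% = 0.01125.
Each month: B ← B·(1+r) − €920.00.
Month 1: interest €171.80; balance after payment €14,523.27.
Month 2: interest €163.39; balance after payment €13,766.66.
Month 3: interest €154.87; balance after payment €13,001.54.
Month 4: interest €146.27; balance after payment €12,227.80.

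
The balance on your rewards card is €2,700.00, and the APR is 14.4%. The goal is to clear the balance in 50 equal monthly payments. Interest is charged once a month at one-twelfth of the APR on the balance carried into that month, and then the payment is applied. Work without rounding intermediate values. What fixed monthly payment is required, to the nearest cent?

Monthly rate r = 14.4%/12 = 1.2% = 0.012.
Level-payment amortization: P = B₀·r / (1 − (1+r)^(−n)) = 2700.00·0.012 / (1 − 1.012^(−50)).
Denominator 1 − (1+r)^(−50) = 0.449224803.
P = 32.4 / 0.449224803 ≈ 72.12.

€72.12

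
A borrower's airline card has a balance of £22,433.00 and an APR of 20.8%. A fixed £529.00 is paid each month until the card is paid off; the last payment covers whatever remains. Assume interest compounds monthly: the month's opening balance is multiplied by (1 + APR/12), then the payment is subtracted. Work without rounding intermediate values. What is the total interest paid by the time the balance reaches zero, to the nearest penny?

£18,453.70

Monthly rate r = 20.8%/12 = 1.73333% = 0.0173333.
Payoff takes n = ⌈−ln(1 − rB₀/P)/ln(1+r)⌉ = ⌈77.289⌉ = 78 payments; the last is £153.70.
Total paid = 77·£529.00 + £153.70 = £40,886.70.
Total interest = total paid − principal = £40,886.70 − £22,433.00 = £18,453.70.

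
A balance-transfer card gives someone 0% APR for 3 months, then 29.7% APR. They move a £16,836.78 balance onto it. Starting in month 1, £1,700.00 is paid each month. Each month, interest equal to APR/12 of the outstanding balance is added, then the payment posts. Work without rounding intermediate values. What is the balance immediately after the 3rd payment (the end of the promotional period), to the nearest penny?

£11,736.78

Promo months 1–3 at r₀ = 0%/12 = 0; months 4+ at r₁ = 29.7%/12 = 0.02475.
After month 3 (no interest yet): B = £16,836.78 − 3·£1,700.00 = £11,736.78.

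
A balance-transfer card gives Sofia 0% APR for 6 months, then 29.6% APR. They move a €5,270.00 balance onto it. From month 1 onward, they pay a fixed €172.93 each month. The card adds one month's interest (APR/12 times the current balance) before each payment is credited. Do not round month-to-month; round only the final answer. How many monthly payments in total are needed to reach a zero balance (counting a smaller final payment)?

Promo months 1–6 at r₀ = 0%/12 = 0; months 7+ at r₁ = 29.6%/12 = 0.0246667.
After month 6 (no interest yet): B = €5,270.00 − 6·€172.93 = €4,232.42.
Then at r₁ with €172.93/mo: n₂ = −ln(1 − r₁·B/P)/ln(1+r₁) ≈ 37.99 → 38 more payments.

44 payments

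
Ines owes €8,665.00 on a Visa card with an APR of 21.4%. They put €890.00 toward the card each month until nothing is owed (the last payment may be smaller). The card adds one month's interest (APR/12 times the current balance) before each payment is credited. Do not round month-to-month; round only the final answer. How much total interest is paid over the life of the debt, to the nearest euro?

€938

Monthly rate r = 21.4%/12 = 1.78333% = 0.0178333.
Payoff takes n = ⌈−ln(1 − rB₀/P)/ln(1+r)⌉ = ⌈10.789⌉ = 11 payments; the last is €703.40.
Total paid = 10·€890.00 + €703.40 = €9,603.40.
Total interest = total paid − principal = €9,603.40 − €8,665.00 = €938.40.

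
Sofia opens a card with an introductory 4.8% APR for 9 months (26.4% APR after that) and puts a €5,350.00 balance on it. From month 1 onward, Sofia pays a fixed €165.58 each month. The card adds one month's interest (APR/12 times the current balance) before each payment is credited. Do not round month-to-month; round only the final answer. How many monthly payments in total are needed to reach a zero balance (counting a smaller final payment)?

Promo months 1–9 at r₀ = 4.8%/12 = 0.004; months 10+ at r₁ = 26.4%/12 = 0.022.
After month 9: iterate B ← B·(1+r₀) − €165.58 for 9 months → €4,031.42.
Then at r₁ with €165.58/mo: n₂ = −ln(1 − r₁·B/P)/ln(1+r₁) ≈ 35.25 → 36 more payments.

45 payments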